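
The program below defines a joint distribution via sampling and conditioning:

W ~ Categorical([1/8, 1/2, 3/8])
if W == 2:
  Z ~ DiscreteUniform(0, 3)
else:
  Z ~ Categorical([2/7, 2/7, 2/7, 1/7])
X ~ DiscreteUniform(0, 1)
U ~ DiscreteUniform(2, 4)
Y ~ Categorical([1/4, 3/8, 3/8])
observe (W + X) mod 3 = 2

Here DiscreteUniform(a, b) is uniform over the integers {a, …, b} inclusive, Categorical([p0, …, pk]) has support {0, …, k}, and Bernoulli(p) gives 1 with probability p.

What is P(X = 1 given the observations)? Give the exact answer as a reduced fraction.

Enumerate traces; 72 have nonzero weight after conditioning:
  (W=1, Z=0, X=1, U=2, Y=0) weight 1/168
  (W=1, Z=0, X=1, U=2, Y=1) weight 1/112
  (W=1, Z=0, X=1, U=2, Y=2) weight 1/112
  (W=1, Z=0, X=1, U=3, Y=0) weight 1/168
  (W=1, Z=0, X=1, U=3, Y=1) weight 1/112
  (W=1, Z=0, X=1, U=3, Y=2) weight 1/112
  (W=1, Z=0, X=1, U=4, Y=0) weight 1/168
  (W=1, Z=0, X=1, U=4, Y=1) weight 1/112
  (W=2, Z=0, X=0, U=2, Y=0) weight 1/256
  … 63 more
Group by X:
  weight(X=0) = 3/16
  weight(X=1) = 1/4
Total weight = 3/16 + 1/4 = 7/16
P(X=0 | obs) = 3/16 / 7/16 = 3/7
P(X=1 | obs) = 1/4 / 7/16 = 4/7

P(X = 1 | obs) = 4/7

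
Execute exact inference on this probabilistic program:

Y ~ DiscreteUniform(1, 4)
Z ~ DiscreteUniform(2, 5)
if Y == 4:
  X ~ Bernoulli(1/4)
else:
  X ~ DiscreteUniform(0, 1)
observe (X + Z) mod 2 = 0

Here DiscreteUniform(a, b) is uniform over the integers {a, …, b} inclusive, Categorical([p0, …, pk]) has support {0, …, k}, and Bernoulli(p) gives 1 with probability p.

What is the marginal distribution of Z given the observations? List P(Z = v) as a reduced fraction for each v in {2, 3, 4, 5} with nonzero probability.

Enumerate traces; 16 have nonzero weight after conditioning:
  (Y=1, Z=2, X=0) weight 1/32
  (Y=1, Z=3, X=1) weight 1/32
  (Y=1, Z=4, X=0) weight 1/32
  (Y=1, Z=5, X=1) weight 1/32
  (Y=2, Z=2, X=0) weight 1/32
  (Y=2, Z=3, X=1) weight 1/32
  (Y=2, Z=4, X=0) weight 1/32
  (Y=2, Z=5, X=1) weight 1/32
  … 8 more
Group by Z:
  weight(Z=2) = 9/64
  weight(Z=3) = 7/64
  weight(Z=4) = 9/64
  weight(Z=5) = 7/64
Total weight = 9/64 + 7/64 + 9/64 + 7/64 = 1/2
P(Z=2 | obs) = 9/64 / 1/2 = 9/32
P(Z=3 | obs) = 7/64 / 1/2 = 7/32
P(Z=4 | obs) = 9/64 / 1/2 = 9/32
P(Z=5 | obs) = 7/64 / 1/2 = 7/32

P(Z=2) = 9/32, P(Z=3) = 7/32, P(Z=4) = 9/32, P(Z=5) = 7/32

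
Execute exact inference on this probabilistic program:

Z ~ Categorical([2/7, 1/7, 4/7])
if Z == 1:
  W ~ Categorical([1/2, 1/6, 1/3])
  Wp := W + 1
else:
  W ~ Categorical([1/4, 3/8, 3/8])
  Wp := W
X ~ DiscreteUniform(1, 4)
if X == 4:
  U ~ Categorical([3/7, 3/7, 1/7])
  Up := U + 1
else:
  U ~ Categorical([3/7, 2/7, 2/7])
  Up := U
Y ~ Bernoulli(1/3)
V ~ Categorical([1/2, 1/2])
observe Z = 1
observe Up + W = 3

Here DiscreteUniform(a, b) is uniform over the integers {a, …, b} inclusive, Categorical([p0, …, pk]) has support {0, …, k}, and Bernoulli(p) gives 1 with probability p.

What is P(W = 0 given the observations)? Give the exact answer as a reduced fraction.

P(W = 0 | obs) = 1/10

Enumerate traces; 36 have nonzero weight after conditioning:
  (Z=1, W=0, X=4, U=2, Y=0, V=0) weight 1/1176
  (Z=1, W=0, X=4, U=2, Y=0, V=1) weight 1/1176
  (Z=1, W=0, X=4, U=2, Y=1, V=0) weight 1/2352
  (Z=1, W=0, X=4, U=2, Y=1, V=1) weight 1/2352
  (Z=1, W=1, X=1, U=2, Y=0, V=0) weight 1/1764
  (Z=1, W=1, X=1, U=2, Y=0, V=1) weight 1/1764
  (Z=1, W=1, X=1, U=2, Y=1, V=0) weight 1/3528
  (Z=1, W=1, X=1, U=2, Y=1, V=1) weight 1/3528
  (Z=1, W=2, X=1, U=1, Y=0, V=0) weight 1/882
  … 27 more
Group by W:
  weight(W=0) = 1/392
  weight(W=1) = 3/392
  weight(W=2) = 3/196
Total weight = 1/392 + 3/392 + 3/196 = 5/196
P(W=0 | obs) = 1/392 / 5/196 = 1/10
P(W=1 | obs) = 3/392 / 5/196 = 3/10
P(W=2 | obs) = 3/196 / 5/196 = 3/5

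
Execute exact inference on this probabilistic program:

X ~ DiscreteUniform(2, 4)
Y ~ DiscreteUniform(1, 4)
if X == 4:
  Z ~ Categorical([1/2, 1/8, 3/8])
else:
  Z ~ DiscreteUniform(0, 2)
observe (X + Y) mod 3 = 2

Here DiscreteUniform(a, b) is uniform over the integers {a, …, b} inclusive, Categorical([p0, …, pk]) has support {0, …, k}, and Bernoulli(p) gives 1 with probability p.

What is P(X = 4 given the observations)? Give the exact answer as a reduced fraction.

Enumerate traces; 12 have nonzero weight after conditioning:
  (X=2, Y=3, Z=0) weight 1/36
  (X=2, Y=3, Z=1) weight 1/36
  (X=2, Y=3, Z=2) weight 1/36
  (X=3, Y=2, Z=0) weight 1/36
  (X=3, Y=2, Z=1) weight 1/36
  (X=3, Y=2, Z=2) weight 1/36
  (X=4, Y=1, Z=0) weight 1/24
  (X=4, Y=1, Z=1) weight 1/96
  … 4 more
Group by X:
  weight(X=2) = 1/12
  weight(X=3) = 1/12
  weight(X=4) = 1/6
Total weight = 1/12 + 1/12 + 1/6 = 1/3
P(X=2 | obs) = 1/12 / 1/3 = 1/4
P(X=3 | obs) = 1/12 / 1/3 = 1/4
P(X=4 | obs) = 1/6 / 1/3 = 1/2

P(X = 4 | obs) = 1/2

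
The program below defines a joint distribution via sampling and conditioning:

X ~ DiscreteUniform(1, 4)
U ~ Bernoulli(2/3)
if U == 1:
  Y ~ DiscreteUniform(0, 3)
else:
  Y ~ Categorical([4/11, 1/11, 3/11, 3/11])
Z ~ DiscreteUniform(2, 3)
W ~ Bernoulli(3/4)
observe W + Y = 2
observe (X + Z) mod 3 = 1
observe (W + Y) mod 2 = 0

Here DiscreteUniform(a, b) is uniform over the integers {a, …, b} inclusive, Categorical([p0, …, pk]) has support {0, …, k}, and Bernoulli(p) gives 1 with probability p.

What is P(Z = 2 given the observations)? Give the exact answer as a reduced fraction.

P(Z = 2 | obs) = 1/3

Enumerate traces; 12 have nonzero weight after conditioning:
  (X=1, U=0, Y=1, Z=3, W=1) weight 1/352
  (X=1, U=0, Y=2, Z=3, W=0) weight 1/352
  (X=1, U=1, Y=1, Z=3, W=1) weight 1/64
  (X=1, U=1, Y=2, Z=3, W=0) weight 1/192
  (X=2, U=0, Y=1, Z=2, W=1) weight 1/352
  (X=2, U=0, Y=2, Z=2, W=0) weight 1/352
  (X=2, U=1, Y=1, Z=2, W=1) weight 1/64
  (X=2, U=1, Y=2, Z=2, W=0) weight 1/192
  … 4 more
Group by Z:
  weight(Z=2) = 7/264
  weight(Z=3) = 7/132
Total weight = 7/264 + 7/132 = 7/88
P(Z=2 | obs) = 7/264 / 7/88 = 1/3
P(Z=3 | obs) = 7/132 / 7/88 = 2/3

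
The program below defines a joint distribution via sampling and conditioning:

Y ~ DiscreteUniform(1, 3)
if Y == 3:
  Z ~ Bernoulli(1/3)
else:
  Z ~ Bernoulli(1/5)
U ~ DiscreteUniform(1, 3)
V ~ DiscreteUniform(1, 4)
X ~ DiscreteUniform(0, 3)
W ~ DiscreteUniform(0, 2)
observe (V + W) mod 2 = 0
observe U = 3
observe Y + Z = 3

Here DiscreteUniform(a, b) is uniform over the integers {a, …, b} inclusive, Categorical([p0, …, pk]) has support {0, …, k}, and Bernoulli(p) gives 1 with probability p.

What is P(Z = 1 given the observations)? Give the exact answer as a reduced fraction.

P(Z = 1 | obs) = 3/13

Enumerate traces; 48 have nonzero weight after conditioning:
  (Y=2, Z=1, U=3, V=1, X=0, W=1) weight 1/2160
  (Y=2, Z=1, U=3, V=1, X=1, W=1) weight 1/2160
  (Y=2, Z=1, U=3, V=1, X=2, W=1) weight 1/2160
  (Y=2, Z=1, U=3, V=1, X=3, W=1) weight 1/2160
  (Y=2, Z=1, U=3, V=2, X=0, W=0) weight 1/2160
  (Y=2, Z=1, U=3, V=2, X=0, W=2) weight 1/2160
  (Y=2, Z=1, U=3, V=2, X=1, W=0) weight 1/2160
  (Y=2, Z=1, U=3, V=2, X=1, W=2) weight 1/2160
  (Y=3, Z=0, U=3, V=1, X=0, W=1) weight 1/648
  … 39 more
Group by Z:
  weight(Z=0) = 1/27
  weight(Z=1) = 1/90
Total weight = 1/27 + 1/90 = 13/270
P(Z=0 | obs) = 1/27 / 13/270 = 10/13
P(Z=1 | obs) = 1/90 / 13/270 = 3/13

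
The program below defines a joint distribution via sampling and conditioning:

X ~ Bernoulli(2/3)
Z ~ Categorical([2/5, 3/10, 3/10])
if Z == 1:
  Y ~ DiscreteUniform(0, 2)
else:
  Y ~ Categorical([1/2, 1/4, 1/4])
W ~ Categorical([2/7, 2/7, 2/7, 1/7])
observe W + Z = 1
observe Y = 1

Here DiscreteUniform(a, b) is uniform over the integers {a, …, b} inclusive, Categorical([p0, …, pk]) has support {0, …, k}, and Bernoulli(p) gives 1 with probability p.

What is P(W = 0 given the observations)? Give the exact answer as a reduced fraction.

Enumerate traces; 4 have nonzero weight after conditioning:
  (X=0, Z=0, Y=1, W=1) weight 1/105
  (X=0, Z=1, Y=1, W=0) weight 1/105
  (X=1, Z=0, Y=1, W=1) weight 2/105
  (X=1, Z=1, Y=1, W=0) weight 2/105
Group by W:
  weight(W=0) = 1/35
  weight(W=1) = 1/35
Total weight = 1/35 + 1/35 = 2/35
P(W=0 | obs) = 1/35 / 2/35 = 1/2
P(W=1 | obs) = 1/35 / 2/35 = 1/2

P(W = 0 | obs) = 1/2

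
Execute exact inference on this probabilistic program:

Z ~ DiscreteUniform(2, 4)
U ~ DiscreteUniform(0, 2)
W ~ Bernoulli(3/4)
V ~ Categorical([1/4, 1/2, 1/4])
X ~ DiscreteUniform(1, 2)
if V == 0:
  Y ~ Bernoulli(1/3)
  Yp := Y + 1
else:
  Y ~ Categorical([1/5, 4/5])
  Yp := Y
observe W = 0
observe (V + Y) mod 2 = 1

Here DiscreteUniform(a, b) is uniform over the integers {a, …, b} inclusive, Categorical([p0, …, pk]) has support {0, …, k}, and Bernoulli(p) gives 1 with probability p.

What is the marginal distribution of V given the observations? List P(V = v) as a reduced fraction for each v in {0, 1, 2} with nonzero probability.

Enumerate traces; 54 have nonzero weight after conditioning:
  (Z=2, U=0, W=0, V=0, X=1, Y=1) weight 1/864
  (Z=2, U=0, W=0, V=0, X=2, Y=1) weight 1/864
  (Z=2, U=0, W=0, V=1, X=1, Y=0) weight 1/720
  (Z=2, U=0, W=0, V=1, X=2, Y=0) weight 1/720
  (Z=2, U=0, W=0, V=2, X=1, Y=1) weight 1/360
  (Z=2, U=0, W=0, V=2, X=2, Y=1) weight 1/360
  (Z=2, U=1, W=0, V=0, X=1, Y=1) weight 1/864
  (Z=2, U=1, W=0, V=0, X=2, Y=1) weight 1/864
  … 46 more
Group by V:
  weight(V=0) = 1/48
  weight(V=1) = 1/40
  weight(V=2) = 1/20
Total weight = 1/48 + 1/40 + 1/20 = 23/240
P(V=0 | obs) = 1/48 / 23/240 = 5/23
P(V=1 | obs) = 1/40 / 23/240 = 6/23
P(V=2 | obs) = 1/20 / 23/240 = 12/23

P(V=0) = 5/23, P(V=1) = 6/23, P(V=2) = 12/23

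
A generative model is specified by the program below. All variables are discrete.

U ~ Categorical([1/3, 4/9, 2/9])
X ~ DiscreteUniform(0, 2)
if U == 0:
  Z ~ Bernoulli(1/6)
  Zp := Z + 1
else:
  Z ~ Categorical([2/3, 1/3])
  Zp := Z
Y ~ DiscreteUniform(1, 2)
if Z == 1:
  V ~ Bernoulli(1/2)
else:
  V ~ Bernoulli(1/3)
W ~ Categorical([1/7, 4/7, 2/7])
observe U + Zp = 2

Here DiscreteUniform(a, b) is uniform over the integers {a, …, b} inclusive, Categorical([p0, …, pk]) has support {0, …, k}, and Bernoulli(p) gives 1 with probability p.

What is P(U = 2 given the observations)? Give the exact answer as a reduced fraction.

Enumerate traces; 108 have nonzero weight after conditioning:
  (U=0, X=0, Z=1, Y=1, V=0, W=0) weight 1/1512
  (U=0, X=0, Z=1, Y=1, V=0, W=1) weight 1/378
  (U=0, X=0, Z=1, Y=1, V=0, W=2) weight 1/756
  (U=0, X=0, Z=1, Y=1, V=1, W=0) weight 1/1512
  (U=0, X=0, Z=1, Y=1, V=1, W=1) weight 1/378
  (U=0, X=0, Z=1, Y=1, V=1, W=2) weight 1/756
  (U=0, X=0, Z=1, Y=2, V=0, W=0) weight 1/1512
  (U=0, X=0, Z=1, Y=2, V=0, W=1) weight 1/378
  (U=1, X=0, Z=1, Y=1, V=0, W=0) weight 1/567
  (U=2, X=0, Z=0, Y=1, V=0, W=0) weight 4/1701
  … 98 more
Group by U:
  weight(U=0) = 1/18
  weight(U=1) = 4/27
  weight(U=2) = 4/27
Total weight = 1/18 + 4/27 + 4/27 = 19/54
P(U=0 | obs) = 1/18 / 19/54 = 3/19
P(U=1 | obs) = 4/27 / 19/54 = 8/19
P(U=2 | obs) = 4/27 / 19/54 = 8/19

P(U = 2 | obs) = 8/19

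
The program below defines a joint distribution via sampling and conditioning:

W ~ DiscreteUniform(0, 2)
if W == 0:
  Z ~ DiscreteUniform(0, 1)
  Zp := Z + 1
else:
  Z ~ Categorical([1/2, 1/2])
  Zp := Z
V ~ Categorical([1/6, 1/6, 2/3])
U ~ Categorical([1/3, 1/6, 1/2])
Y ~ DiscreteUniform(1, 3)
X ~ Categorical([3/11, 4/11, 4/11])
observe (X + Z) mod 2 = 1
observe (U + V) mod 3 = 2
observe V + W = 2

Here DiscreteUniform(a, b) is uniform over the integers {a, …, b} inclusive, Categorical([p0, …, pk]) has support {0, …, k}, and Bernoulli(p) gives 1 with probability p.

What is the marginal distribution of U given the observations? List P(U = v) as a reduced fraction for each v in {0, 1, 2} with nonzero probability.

P(U=0) = 2/3, P(U=1) = 1/12, P(U=2) = 1/4

Enumerate traces; 27 have nonzero weight after conditioning:
  (W=0, Z=0, V=2, U=0, Y=1, X=1) weight 4/891
  (W=0, Z=0, V=2, U=0, Y=2, X=1) weight 4/891
  (W=0, Z=0, V=2, U=0, Y=3, X=1) weight 4/891
  (W=0, Z=1, V=2, U=0, Y=1, X=0) weight 1/297
  (W=0, Z=1, V=2, U=0, Y=1, X=2) weight 4/891
  (W=0, Z=1, V=2, U=0, Y=2, X=0) weight 1/297
  (W=0, Z=1, V=2, U=0, Y=2, X=2) weight 4/891
  (W=0, Z=1, V=2, U=0, Y=3, X=0) weight 1/297
  (W=1, Z=0, V=1, U=1, Y=1, X=1) weight 1/1782
  (W=2, Z=0, V=0, U=2, Y=1, X=1) weight 1/594
  … 17 more
Group by U:
  weight(U=0) = 1/27
  weight(U=1) = 1/216
  weight(U=2) = 1/72
Total weight = 1/27 + 1/216 + 1/72 = 1/18
P(U=0 | obs) = 1/27 / 1/18 = 2/3
P(U=1 | obs) = 1/216 / 1/18 = 1/12
P(U=2 | obs) = 1/72 / 1/18 = 1/4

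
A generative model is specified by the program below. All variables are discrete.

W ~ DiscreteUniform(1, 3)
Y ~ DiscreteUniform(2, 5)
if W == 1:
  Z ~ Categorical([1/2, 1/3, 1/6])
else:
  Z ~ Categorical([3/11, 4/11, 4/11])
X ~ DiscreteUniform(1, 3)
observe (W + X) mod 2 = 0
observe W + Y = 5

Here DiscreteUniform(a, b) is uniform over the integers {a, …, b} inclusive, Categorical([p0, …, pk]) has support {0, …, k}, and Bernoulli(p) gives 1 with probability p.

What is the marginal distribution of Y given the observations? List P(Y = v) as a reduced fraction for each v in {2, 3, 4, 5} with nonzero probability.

Enumerate traces; 15 have nonzero weight after conditioning:
  (W=1, Y=4, Z=0, X=1) weight 1/72
  (W=1, Y=4, Z=0, X=3) weight 1/72
  (W=1, Y=4, Z=1, X=1) weight 1/108
  (W=1, Y=4, Z=1, X=3) weight 1/108
  (W=1, Y=4, Z=2, X=1) weight 1/216
  (W=1, Y=4, Z=2, X=3) weight 1/216
  (W=2, Y=3, Z=0, X=2) weight 1/132
  (W=2, Y=3, Z=1, X=2) weight 1/99
  (W=3, Y=2, Z=0, X=1) weight 1/132
  … 6 more
Group by Y:
  weight(Y=2) = 1/18
  weight(Y=3) = 1/36
  weight(Y=4) = 1/18
Total weight = 1/18 + 1/36 + 1/18 = 5/36
P(Y=2 | obs) = 1/18 / 5/36 = 2/5
P(Y=3 | obs) = 1/36 / 5/36 = 1/5
P(Y=4 | obs) = 1/18 / 5/36 = 2/5

P(Y=2) = 2/5, P(Y=3) = 1/5, P(Y=4) = 2/5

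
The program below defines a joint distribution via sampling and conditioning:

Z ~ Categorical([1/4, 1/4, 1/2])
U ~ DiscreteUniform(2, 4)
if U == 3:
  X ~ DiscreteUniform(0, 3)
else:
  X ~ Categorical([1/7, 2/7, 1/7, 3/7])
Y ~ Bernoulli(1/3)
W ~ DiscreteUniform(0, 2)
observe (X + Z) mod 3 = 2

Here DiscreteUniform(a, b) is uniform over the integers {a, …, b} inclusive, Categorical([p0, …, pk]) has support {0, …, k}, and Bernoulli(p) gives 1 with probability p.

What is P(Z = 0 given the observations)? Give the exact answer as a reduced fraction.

P(Z = 0 | obs) = 3/26

Enumerate traces; 72 have nonzero weight after conditioning:
  (Z=0, U=2, X=2, Y=0, W=0) weight 1/378
  (Z=0, U=2, X=2, Y=0, W=1) weight 1/378
  (Z=0, U=2, X=2, Y=0, W=2) weight 1/378
  (Z=0, U=2, X=2, Y=1, W=0) weight 1/756
  (Z=0, U=2, X=2, Y=1, W=1) weight 1/756
  (Z=0, U=2, X=2, Y=1, W=2) weight 1/756
  (Z=0, U=3, X=2, Y=0, W=0) weight 1/216
  (Z=0, U=3, X=2, Y=0, W=1) weight 1/216
  (Z=1, U=2, X=1, Y=0, W=0) weight 1/189
  (Z=2, U=2, X=0, Y=0, W=0) weight 1/189
  … 62 more
Group by Z:
  weight(Z=0) = 5/112
  weight(Z=1) = 23/336
  weight(Z=2) = 23/84
Total weight = 5/112 + 23/336 + 23/84 = 65/168
P(Z=0 | obs) = 5/112 / 65/168 = 3/26
P(Z=1 | obs) = 23/336 / 65/168 = 23/130
P(Z=2 | obs) = 23/84 / 65/168 = 46/65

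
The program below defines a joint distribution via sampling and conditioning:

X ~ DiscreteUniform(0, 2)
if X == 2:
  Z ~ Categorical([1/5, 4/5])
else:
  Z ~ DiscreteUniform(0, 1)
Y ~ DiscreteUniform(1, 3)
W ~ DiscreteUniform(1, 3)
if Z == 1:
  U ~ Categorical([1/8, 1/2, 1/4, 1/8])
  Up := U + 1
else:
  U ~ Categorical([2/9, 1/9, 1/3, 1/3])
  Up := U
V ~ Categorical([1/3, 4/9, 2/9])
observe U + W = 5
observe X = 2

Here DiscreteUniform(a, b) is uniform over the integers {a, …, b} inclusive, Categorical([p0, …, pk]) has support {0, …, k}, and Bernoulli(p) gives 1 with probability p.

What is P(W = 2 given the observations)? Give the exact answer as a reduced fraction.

P(W = 2 | obs) = 5/13

Enumerate traces; 36 have nonzero weight after conditioning:
  (X=2, Z=0, Y=1, W=2, U=3, V=0) weight 1/1215
  (X=2, Z=0, Y=1, W=2, U=3, V=1) weight 4/3645
  (X=2, Z=0, Y=1, W=2, U=3, V=2) weight 2/3645
  (X=2, Z=0, Y=1, W=3, U=2, V=0) weight 1/1215
  (X=2, Z=0, Y=1, W=3, U=2, V=1) weight 4/3645
  (X=2, Z=0, Y=1, W=3, U=2, V=2) weight 2/3645
  (X=2, Z=0, Y=2, W=2, U=3, V=0) weight 1/1215
  (X=2, Z=0, Y=2, W=2, U=3, V=1) weight 4/3645
  … 28 more
Group by W:
  weight(W=2) = 1/54
  weight(W=3) = 4/135
Total weight = 1/54 + 4/135 = 13/270
P(W=2 | obs) = 1/54 / 13/270 = 5/13
P(W=3 | obs) = 4/135 / 13/270 = 8/13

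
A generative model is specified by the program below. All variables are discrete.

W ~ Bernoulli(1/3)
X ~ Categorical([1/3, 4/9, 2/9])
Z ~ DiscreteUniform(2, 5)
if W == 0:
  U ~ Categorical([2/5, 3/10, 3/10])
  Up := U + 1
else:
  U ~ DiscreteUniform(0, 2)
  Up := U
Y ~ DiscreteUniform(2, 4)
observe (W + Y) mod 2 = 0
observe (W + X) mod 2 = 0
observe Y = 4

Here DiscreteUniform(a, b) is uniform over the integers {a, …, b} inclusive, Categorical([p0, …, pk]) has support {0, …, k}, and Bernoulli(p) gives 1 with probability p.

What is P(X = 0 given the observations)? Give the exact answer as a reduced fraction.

P(X = 0 | obs) = 3/5

Enumerate traces; 24 have nonzero weight after conditioning:
  (W=0, X=0, Z=2, U=0, Y=4) weight 1/135
  (W=0, X=0, Z=2, U=1, Y=4) weight 1/180
  (W=0, X=0, Z=2, U=2, Y=4) weight 1/180
  (W=0, X=0, Z=3, U=0, Y=4) weight 1/135
  (W=0, X=0, Z=3, U=1, Y=4) weight 1/180
  (W=0, X=0, Z=3, U=2, Y=4) weight 1/180
  (W=0, X=0, Z=4, U=0, Y=4) weight 1/135
  (W=0, X=0, Z=4, U=1, Y=4) weight 1/180
  (W=0, X=2, Z=2, U=0, Y=4) weight 2/405
  … 15 more
Group by X:
  weight(X=0) = 2/27
  weight(X=2) = 4/81
Total weight = 2/27 + 4/81 = 10/81
P(X=0 | obs) = 2/27 / 10/81 = 3/5
P(X=2 | obs) = 4/81 / 10/81 = 2/5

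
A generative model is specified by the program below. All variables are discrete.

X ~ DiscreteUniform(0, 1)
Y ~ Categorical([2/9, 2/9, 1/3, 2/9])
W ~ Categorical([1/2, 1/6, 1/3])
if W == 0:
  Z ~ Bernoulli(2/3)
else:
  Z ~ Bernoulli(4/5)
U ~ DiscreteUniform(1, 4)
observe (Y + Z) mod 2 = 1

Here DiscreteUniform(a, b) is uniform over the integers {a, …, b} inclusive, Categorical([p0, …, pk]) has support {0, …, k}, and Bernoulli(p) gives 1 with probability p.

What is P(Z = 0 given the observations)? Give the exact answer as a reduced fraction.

P(Z = 0 | obs) = 16/71

Enumerate traces; 96 have nonzero weight after conditioning:
  (X=0, Y=0, W=0, Z=1, U=1) weight 1/108
  (X=0, Y=0, W=0, Z=1, U=2) weight 1/108
  (X=0, Y=0, W=0, Z=1, U=3) weight 1/108
  (X=0, Y=0, W=0, Z=1, U=4) weight 1/108
  (X=0, Y=0, W=1, Z=1, U=1) weight 1/270
  (X=0, Y=0, W=1, Z=1, U=2) weight 1/270
  (X=0, Y=0, W=1, Z=1, U=3) weight 1/270
  (X=0, Y=0, W=1, Z=1, U=4) weight 1/270
  (X=0, Y=1, W=0, Z=0, U=1) weight 1/216
  … 87 more
Group by Z:
  weight(Z=0) = 16/135
  weight(Z=1) = 11/27
Total weight = 16/135 + 11/27 = 71/135
P(Z=0 | obs) = 16/135 / 71/135 = 16/71
P(Z=1 | obs) = 11/27 / 71/135 = 55/71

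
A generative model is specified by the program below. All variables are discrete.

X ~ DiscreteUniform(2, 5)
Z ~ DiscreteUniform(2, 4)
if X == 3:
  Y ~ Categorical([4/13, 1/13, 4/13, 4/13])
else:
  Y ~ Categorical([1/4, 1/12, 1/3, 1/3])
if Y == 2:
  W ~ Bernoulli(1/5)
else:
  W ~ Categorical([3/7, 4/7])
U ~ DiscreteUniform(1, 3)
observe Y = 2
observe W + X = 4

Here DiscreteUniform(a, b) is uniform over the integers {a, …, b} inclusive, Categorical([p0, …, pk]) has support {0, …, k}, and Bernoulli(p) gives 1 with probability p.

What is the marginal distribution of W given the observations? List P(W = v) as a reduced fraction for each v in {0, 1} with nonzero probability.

P(W=0) = 13/16, P(W=1) = 3/16

Enumerate traces; 18 have nonzero weight after conditioning:
  (X=3, Z=2, Y=2, W=1, U=1) weight 1/585
  (X=3, Z=2, Y=2, W=1, U=2) weight 1/585
  (X=3, Z=2, Y=2, W=1, U=3) weight 1/585
  (X=3, Z=3, Y=2, W=1, U=1) weight 1/585
  (X=3, Z=3, Y=2, W=1, U=2) weight 1/585
  (X=3, Z=3, Y=2, W=1, U=3) weight 1/585
  (X=3, Z=4, Y=2, W=1, U=1) weight 1/585
  (X=3, Z=4, Y=2, W=1, U=2) weight 1/585
  (X=4, Z=2, Y=2, W=0, U=1) weight 1/135
  … 9 more
Group by W:
  weight(W=0) = 1/15
  weight(W=1) = 1/65
Total weight = 1/15 + 1/65 = 16/195
P(W=0 | obs) = 1/15 / 16/195 = 13/16
P(W=1 | obs) = 1/65 / 16/195 = 3/16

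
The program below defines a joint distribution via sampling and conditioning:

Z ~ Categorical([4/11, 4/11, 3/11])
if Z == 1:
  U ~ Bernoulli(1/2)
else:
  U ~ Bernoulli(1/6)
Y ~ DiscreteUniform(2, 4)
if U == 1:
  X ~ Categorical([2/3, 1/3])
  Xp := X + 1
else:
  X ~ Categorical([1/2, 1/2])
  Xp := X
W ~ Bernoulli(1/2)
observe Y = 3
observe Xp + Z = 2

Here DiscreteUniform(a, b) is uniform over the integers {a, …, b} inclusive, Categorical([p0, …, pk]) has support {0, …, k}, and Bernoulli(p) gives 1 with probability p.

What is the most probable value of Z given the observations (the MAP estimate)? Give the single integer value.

argmax_v P(Z = v | obs) = 1

Enumerate traces; 8 have nonzero weight after conditioning:
  (Z=0, U=1, Y=3, X=1, W=0) weight 1/297
  (Z=0, U=1, Y=3, X=1, W=1) weight 1/297
  (Z=1, U=0, Y=3, X=1, W=0) weight 1/66
  (Z=1, U=0, Y=3, X=1, W=1) weight 1/66
  (Z=1, U=1, Y=3, X=0, W=0) weight 2/99
  (Z=1, U=1, Y=3, X=0, W=1) weight 2/99
  (Z=2, U=0, Y=3, X=0, W=0) weight 5/264
  (Z=2, U=0, Y=3, X=0, W=1) weight 5/264
Group by Z:
  weight(Z=0) = 2/297
  weight(Z=1) = 7/99
  weight(Z=2) = 5/132
Total weight = 2/297 + 7/99 + 5/132 = 137/1188
P(Z=0 | obs) = 2/297 / 137/1188 = 8/137
P(Z=1 | obs) = 7/99 / 137/1188 = 84/137
P(Z=2 | obs) = 5/132 / 137/1188 = 45/137
argmax = 1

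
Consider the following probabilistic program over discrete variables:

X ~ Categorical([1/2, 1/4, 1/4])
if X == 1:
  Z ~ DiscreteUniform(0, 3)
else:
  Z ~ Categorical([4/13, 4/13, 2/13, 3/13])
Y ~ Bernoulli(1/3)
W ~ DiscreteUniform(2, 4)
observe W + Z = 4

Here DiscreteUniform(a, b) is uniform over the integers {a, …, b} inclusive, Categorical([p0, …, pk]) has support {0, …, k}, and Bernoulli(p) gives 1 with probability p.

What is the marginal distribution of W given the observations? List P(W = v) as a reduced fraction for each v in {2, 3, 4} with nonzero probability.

P(W=2) = 37/159, P(W=3) = 61/159, P(W=4) = 61/159

Enumerate traces; 18 have nonzero weight after conditioning:
  (X=0, Z=0, Y=0, W=4) weight 4/117
  (X=0, Z=0, Y=1, W=4) weight 2/117
  (X=0, Z=1, Y=0, W=3) weight 4/117
  (X=0, Z=1, Y=1, W=3) weight 2/117
  (X=0, Z=2, Y=0, W=2) weight 2/117
  (X=0, Z=2, Y=1, W=2) weight 1/117
  (X=1, Z=0, Y=0, W=4) weight 1/72
  (X=1, Z=0, Y=1, W=4) weight 1/144
  … 10 more
Group by W:
  weight(W=2) = 37/624
  weight(W=3) = 61/624
  weight(W=4) = 61/624
Total weight = 37/624 + 61/624 + 61/624 = 53/208
P(W=2 | obs) = 37/624 / 53/208 = 37/159
P(W=3 | obs) = 61/624 / 53/208 = 61/159
P(W=4 | obs) = 61/624 / 53/208 = 61/159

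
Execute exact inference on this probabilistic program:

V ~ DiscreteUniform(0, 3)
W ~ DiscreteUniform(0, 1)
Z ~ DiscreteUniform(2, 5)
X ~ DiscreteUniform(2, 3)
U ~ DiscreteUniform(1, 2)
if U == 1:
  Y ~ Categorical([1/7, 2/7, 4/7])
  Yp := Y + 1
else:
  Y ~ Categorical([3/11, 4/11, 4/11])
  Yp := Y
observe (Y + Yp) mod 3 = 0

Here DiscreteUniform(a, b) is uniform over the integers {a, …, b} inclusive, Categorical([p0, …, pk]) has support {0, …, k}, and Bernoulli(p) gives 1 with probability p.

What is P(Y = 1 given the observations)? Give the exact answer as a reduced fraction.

P(Y = 1 | obs) = 22/43

Enumerate traces; 128 have nonzero weight after conditioning:
  (V=0, W=0, Z=2, X=2, U=1, Y=1) weight 1/448
  (V=0, W=0, Z=2, X=2, U=2, Y=0) weight 3/1408
  (V=0, W=0, Z=2, X=3, U=1, Y=1) weight 1/448
  (V=0, W=0, Z=2, X=3, U=2, Y=0) weight 3/1408
  (V=0, W=0, Z=3, X=2, U=1, Y=1) weight 1/448
  (V=0, W=0, Z=3, X=2, U=2, Y=0) weight 3/1408
  (V=0, W=0, Z=3, X=3, U=1, Y=1) weight 1/448
  (V=0, W=0, Z=3, X=3, U=2, Y=0) weight 3/1408
  … 120 more
Group by Y:
  weight(Y=0) = 3/22
  weight(Y=1) = 1/7
Total weight = 3/22 + 1/7 = 43/154
P(Y=0 | obs) = 3/22 / 43/154 = 21/43
P(Y=1 | obs) = 1/7 / 43/154 = 22/43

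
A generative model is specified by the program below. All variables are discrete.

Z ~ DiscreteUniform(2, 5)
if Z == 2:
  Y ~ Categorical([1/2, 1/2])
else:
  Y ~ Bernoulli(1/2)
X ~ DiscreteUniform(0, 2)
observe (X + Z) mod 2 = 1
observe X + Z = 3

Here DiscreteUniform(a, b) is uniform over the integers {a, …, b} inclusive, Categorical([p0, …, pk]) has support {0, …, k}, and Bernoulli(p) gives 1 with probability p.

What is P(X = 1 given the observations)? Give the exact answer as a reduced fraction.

P(X = 1 | obs) = 1/2

Enumerate traces; 4 have nonzero weight after conditioning:
  (Z=2, Y=0, X=1) weight 1/24
  (Z=2, Y=1, X=1) weight 1/24
  (Z=3, Y=0, X=0) weight 1/24
  (Z=3, Y=1, X=0) weight 1/24
Group by X:
  weight(X=0) = 1/12
  weight(X=1) = 1/12
Total weight = 1/12 + 1/12 = 1/6
P(X=0 | obs) = 1/12 / 1/6 = 1/2
P(X=1 | obs) = 1/12 / 1/6 = 1/2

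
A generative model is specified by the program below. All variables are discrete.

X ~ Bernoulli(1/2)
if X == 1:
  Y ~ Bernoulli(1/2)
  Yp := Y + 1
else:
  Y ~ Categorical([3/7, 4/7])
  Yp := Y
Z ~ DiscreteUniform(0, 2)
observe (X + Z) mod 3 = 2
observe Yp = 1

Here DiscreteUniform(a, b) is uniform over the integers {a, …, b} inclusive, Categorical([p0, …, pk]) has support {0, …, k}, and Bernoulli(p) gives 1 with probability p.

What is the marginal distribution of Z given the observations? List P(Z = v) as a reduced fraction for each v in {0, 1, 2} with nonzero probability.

P(Z=1) = 7/15, P(Z=2) = 8/15

Enumerate traces; 2 have nonzero weight after conditioning:
  (X=0, Y=1, Z=2) weight 2/21
  (X=1, Y=0, Z=1) weight 1/12
Group by Z:
  weight(Z=1) = 1/12
  weight(Z=2) = 2/21
Total weight = 1/12 + 2/21 = 5/28
P(Z=1 | obs) = 1/12 / 5/28 = 7/15
P(Z=2 | obs) = 2/21 / 5/28 = 8/15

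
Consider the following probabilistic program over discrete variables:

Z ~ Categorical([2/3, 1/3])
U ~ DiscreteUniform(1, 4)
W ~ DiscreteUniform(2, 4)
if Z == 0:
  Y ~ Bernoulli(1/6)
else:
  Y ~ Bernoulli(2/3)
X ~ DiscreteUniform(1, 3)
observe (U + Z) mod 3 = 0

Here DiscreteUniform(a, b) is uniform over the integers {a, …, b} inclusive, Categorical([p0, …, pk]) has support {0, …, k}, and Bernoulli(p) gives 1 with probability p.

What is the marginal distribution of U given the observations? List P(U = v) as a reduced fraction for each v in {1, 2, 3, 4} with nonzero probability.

Enumerate traces; 36 have nonzero weight after conditioning:
  (Z=0, U=3, W=2, Y=0, X=1) weight 5/324
  (Z=0, U=3, W=2, Y=0, X=2) weight 5/324
  (Z=0, U=3, W=2, Y=0, X=3) weight 5/324
  (Z=0, U=3, W=2, Y=1, X=1) weight 1/324
  (Z=0, U=3, W=2, Y=1, X=2) weight 1/324
  (Z=0, U=3, W=2, Y=1, X=3) weight 1/324
  (Z=0, U=3, W=3, Y=0, X=1) weight 5/324
  (Z=0, U=3, W=3, Y=0, X=2) weight 5/324
  (Z=1, U=2, W=2, Y=0, X=1) weight 1/324
  … 27 more
Group by U:
  weight(U=2) = 1/12
  weight(U=3) = 1/6
Total weight = 1/12 + 1/6 = 1/4
P(U=2 | obs) = 1/12 / 1/4 = 1/3
P(U=3 | obs) = 1/6 / 1/4 = 2/3

P(U=2) = 1/3, P(U=3) = 2/3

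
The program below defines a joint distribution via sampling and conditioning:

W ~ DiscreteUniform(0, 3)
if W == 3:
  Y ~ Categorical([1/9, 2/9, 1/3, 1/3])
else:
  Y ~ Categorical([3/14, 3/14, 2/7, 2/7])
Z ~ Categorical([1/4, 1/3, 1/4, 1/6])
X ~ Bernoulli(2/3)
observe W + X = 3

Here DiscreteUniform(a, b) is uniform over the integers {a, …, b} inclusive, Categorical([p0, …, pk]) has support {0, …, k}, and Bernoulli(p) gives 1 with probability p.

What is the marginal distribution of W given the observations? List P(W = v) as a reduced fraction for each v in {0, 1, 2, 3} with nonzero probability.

P(W=2) = 2/3, P(W=3) = 1/3

Enumerate traces; 32 have nonzero weight after conditioning:
  (W=2, Y=0, Z=0, X=1) weight 1/112
  (W=2, Y=0, Z=1, X=1) weight 1/84
  (W=2, Y=0, Z=2, X=1) weight 1/112
  (W=2, Y=0, Z=3, X=1) weight 1/168
  (W=2, Y=1, Z=0, X=1) weight 1/112
  (W=2, Y=1, Z=1, X=1) weight 1/84
  (W=2, Y=1, Z=2, X=1) weight 1/112
  (W=2, Y=1, Z=3, X=1) weight 1/168
  (W=3, Y=0, Z=0, X=0) weight 1/432
  … 23 more
Group by W:
  weight(W=2) = 1/6
  weight(W=3) = 1/12
Total weight = 1/6 + 1/12 = 1/4
P(W=2 | obs) = 1/6 / 1/4 = 2/3
P(W=3 | obs) = 1/12 / 1/4 = 1/3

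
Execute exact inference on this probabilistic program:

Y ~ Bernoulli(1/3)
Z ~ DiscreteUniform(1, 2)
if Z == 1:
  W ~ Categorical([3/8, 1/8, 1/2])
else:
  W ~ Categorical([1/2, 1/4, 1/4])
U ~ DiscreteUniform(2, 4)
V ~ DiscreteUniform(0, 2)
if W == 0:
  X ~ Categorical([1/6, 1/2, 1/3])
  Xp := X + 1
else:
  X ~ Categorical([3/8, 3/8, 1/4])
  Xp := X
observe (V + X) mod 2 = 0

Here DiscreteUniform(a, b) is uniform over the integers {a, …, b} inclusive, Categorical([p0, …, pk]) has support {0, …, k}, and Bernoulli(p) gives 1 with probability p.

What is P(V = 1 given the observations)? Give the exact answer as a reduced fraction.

P(V = 1 | obs) = 55/201

Enumerate traces; 180 have nonzero weight after conditioning:
  (Y=0, Z=1, W=0, U=2, V=0, X=0) weight 1/432
  (Y=0, Z=1, W=0, U=2, V=0, X=2) weight 1/216
  (Y=0, Z=1, W=0, U=2, V=1, X=1) weight 1/144
  (Y=0, Z=1, W=0, U=2, V=2, X=0) weight 1/432
  (Y=0, Z=1, W=0, U=2, V=2, X=2) weight 1/216
  (Y=0, Z=1, W=0, U=3, V=0, X=0) weight 1/432
  (Y=0, Z=1, W=0, U=3, V=0, X=2) weight 1/216
  (Y=0, Z=1, W=0, U=3, V=1, X=1) weight 1/144
  … 172 more
Group by V:
  weight(V=0) = 73/384
  weight(V=1) = 55/384
  weight(V=2) = 73/384
Total weight = 73/384 + 55/384 + 73/384 = 67/128
P(V=0 | obs) = 73/384 / 67/128 = 73/201
P(V=1 | obs) = 55/384 / 67/128 = 55/201
P(V=2 | obs) = 73/384 / 67/128 = 73/201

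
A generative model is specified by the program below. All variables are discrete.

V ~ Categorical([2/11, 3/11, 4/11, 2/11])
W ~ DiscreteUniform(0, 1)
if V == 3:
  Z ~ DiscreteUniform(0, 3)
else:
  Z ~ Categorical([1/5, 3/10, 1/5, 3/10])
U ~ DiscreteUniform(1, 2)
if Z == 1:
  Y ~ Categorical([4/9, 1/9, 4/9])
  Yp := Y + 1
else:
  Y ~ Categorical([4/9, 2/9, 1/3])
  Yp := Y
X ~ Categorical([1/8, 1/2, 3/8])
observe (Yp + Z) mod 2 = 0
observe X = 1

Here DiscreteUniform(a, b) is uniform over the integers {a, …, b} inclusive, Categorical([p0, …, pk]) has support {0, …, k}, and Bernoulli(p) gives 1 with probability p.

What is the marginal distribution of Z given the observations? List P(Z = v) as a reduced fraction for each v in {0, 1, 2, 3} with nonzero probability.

Enumerate traces; 112 have nonzero weight after conditioning:
  (V=0, W=0, Z=0, U=1, Y=0, X=1) weight 1/495
  (V=0, W=0, Z=0, U=1, Y=2, X=1) weight 1/660
  (V=0, W=0, Z=0, U=2, Y=0, X=1) weight 1/495
  (V=0, W=0, Z=0, U=2, Y=2, X=1) weight 1/660
  (V=0, W=0, Z=1, U=1, Y=0, X=1) weight 1/330
  (V=0, W=0, Z=1, U=1, Y=2, X=1) weight 1/330
  (V=0, W=0, Z=1, U=2, Y=0, X=1) weight 1/330
  (V=0, W=0, Z=1, U=2, Y=2, X=1) weight 1/330
  (V=0, W=0, Z=2, U=1, Y=0, X=1) weight 1/495
  (V=0, W=0, Z=3, U=1, Y=1, X=1) weight 1/660
  … 102 more
Group by Z:
  weight(Z=0) = 161/1980
  weight(Z=1) = 64/495
  weight(Z=2) = 161/1980
  weight(Z=3) = 16/495
Total weight = 161/1980 + 64/495 + 161/1980 + 16/495 = 107/330
P(Z=0 | obs) = 161/1980 / 107/330 = 161/642
P(Z=1 | obs) = 64/495 / 107/330 = 128/321
P(Z=2 | obs) = 161/1980 / 107/330 = 161/642
P(Z=3 | obs) = 16/495 / 107/330 = 32/321

P(Z=0) = 161/642, P(Z=1) = 128/321, P(Z=2) = 161/642, P(Z=3) = 32/321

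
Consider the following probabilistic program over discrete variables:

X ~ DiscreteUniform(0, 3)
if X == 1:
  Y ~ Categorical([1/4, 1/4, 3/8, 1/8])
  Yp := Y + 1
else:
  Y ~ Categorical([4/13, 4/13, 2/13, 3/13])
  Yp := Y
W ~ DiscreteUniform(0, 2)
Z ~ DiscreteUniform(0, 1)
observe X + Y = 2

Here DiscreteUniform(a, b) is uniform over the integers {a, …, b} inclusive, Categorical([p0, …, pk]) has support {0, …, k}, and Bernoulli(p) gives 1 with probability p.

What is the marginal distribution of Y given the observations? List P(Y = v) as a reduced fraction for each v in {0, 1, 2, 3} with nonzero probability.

Enumerate traces; 18 have nonzero weight after conditioning:
  (X=0, Y=2, W=0, Z=0) weight 1/156
  (X=0, Y=2, W=0, Z=1) weight 1/156
  (X=0, Y=2, W=1, Z=0) weight 1/156
  (X=0, Y=2, W=1, Z=1) weight 1/156
  (X=0, Y=2, W=2, Z=0) weight 1/156
  (X=0, Y=2, W=2, Z=1) weight 1/156
  (X=1, Y=1, W=0, Z=0) weight 1/96
  (X=1, Y=1, W=0, Z=1) weight 1/96
  (X=2, Y=0, W=0, Z=0) weight 1/78
  … 9 more
Group by Y:
  weight(Y=0) = 1/13
  weight(Y=1) = 1/16
  weight(Y=2) = 1/26
Total weight = 1/13 + 1/16 + 1/26 = 37/208
P(Y=0 | obs) = 1/13 / 37/208 = 16/37
P(Y=1 | obs) = 1/16 / 37/208 = 13/37
P(Y=2 | obs) = 1/26 / 37/208 = 8/37

P(Y=0) = 16/37, P(Y=1) = 13/37, P(Y=2) = 8/37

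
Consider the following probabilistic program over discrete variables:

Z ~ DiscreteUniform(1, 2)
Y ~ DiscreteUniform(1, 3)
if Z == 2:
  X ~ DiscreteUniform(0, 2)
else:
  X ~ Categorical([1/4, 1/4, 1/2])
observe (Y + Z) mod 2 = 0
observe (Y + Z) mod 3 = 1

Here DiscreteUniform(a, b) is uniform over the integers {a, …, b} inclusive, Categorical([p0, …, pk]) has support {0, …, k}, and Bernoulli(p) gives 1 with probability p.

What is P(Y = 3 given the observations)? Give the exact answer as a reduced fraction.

Enumerate traces; 6 have nonzero weight after conditioning:
  (Z=1, Y=3, X=0) weight 1/24
  (Z=1, Y=3, X=1) weight 1/24
  (Z=1, Y=3, X=2) weight 1/12
  (Z=2, Y=2, X=0) weight 1/18
  (Z=2, Y=2, X=1) weight 1/18
  (Z=2, Y=2, X=2) weight 1/18
Group by Y:
  weight(Y=2) = 1/6
  weight(Y=3) = 1/6
Total weight = 1/6 + 1/6 = 1/3
P(Y=2 | obs) = 1/6 / 1/3 = 1/2
P(Y=3 | obs) = 1/6 / 1/3 = 1/2

P(Y = 3 | obs) = 1/2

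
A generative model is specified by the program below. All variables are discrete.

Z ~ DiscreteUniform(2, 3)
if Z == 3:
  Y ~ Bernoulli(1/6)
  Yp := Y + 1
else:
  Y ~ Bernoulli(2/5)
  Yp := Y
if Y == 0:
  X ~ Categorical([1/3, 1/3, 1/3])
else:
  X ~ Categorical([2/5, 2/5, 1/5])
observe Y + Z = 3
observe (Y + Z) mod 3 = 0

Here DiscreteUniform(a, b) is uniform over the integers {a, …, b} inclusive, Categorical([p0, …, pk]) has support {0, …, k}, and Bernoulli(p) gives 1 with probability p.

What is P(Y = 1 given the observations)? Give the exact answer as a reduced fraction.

Enumerate traces; 6 have nonzero weight after conditioning:
  (Z=2, Y=1, X=0) weight 2/25
  (Z=2, Y=1, X=1) weight 2/25
  (Z=2, Y=1, X=2) weight 1/25
  (Z=3, Y=0, X=0) weight 5/36
  (Z=3, Y=0, X=1) weight 5/36
  (Z=3, Y=0, X=2) weight 5/36
Group by Y:
  weight(Y=0) = 5/12
  weight(Y=1) = 1/5
Total weight = 5/12 + 1/5 = 37/60
P(Y=0 | obs) = 5/12 / 37/60 = 25/37
P(Y=1 | obs) = 1/5 / 37/60 = 12/37

P(Y = 1 | obs) = 12/37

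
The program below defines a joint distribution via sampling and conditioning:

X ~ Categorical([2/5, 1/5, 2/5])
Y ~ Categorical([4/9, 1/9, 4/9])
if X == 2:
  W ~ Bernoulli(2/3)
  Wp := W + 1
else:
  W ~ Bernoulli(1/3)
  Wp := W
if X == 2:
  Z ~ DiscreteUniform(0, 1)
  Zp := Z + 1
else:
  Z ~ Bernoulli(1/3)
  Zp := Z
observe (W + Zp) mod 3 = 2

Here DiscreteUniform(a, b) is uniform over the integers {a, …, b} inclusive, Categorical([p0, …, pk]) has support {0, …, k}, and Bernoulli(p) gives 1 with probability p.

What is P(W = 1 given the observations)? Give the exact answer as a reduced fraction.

P(W = 1 | obs) = 3/4

Enumerate traces; 12 have nonzero weight after conditioning:
  (X=0, Y=0, W=1, Z=1) weight 8/405
  (X=0, Y=1, W=1, Z=1) weight 2/405
  (X=0, Y=2, W=1, Z=1) weight 8/405
  (X=1, Y=0, W=1, Z=1) weight 4/405
  (X=1, Y=1, W=1, Z=1) weight 1/405
  (X=1, Y=2, W=1, Z=1) weight 4/405
  (X=2, Y=0, W=0, Z=1) weight 4/135
  (X=2, Y=0, W=1, Z=0) weight 8/135
  … 4 more
Group by W:
  weight(W=0) = 1/15
  weight(W=1) = 1/5
Total weight = 1/15 + 1/5 = 4/15
P(W=0 | obs) = 1/15 / 4/15 = 1/4
P(W=1 | obs) = 1/5 / 4/15 = 3/4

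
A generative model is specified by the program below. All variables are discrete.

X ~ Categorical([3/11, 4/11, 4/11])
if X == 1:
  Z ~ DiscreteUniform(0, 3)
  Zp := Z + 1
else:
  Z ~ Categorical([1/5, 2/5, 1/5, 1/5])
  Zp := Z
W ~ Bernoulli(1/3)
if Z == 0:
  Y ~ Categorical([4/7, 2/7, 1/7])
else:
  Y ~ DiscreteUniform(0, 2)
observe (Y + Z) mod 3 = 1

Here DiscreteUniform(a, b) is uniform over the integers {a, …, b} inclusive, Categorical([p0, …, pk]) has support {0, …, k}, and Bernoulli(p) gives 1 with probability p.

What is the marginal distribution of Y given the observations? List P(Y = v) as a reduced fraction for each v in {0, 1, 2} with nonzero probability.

Enumerate traces; 24 have nonzero weight after conditioning:
  (X=0, Z=0, W=0, Y=1) weight 4/385
  (X=0, Z=0, W=1, Y=1) weight 2/385
  (X=0, Z=1, W=0, Y=0) weight 4/165
  (X=0, Z=1, W=1, Y=0) weight 2/165
  (X=0, Z=2, W=0, Y=2) weight 2/165
  (X=0, Z=2, W=1, Y=2) weight 1/165
  (X=0, Z=3, W=0, Y=1) weight 2/165
  (X=0, Z=3, W=1, Y=1) weight 1/165
  … 16 more
Group by Y:
  weight(Y=0) = 19/165
  weight(Y=1) = 52/385
  weight(Y=2) = 4/55
Total weight = 19/165 + 52/385 + 4/55 = 373/1155
P(Y=0 | obs) = 19/165 / 373/1155 = 133/373
P(Y=1 | obs) = 52/385 / 373/1155 = 156/373
P(Y=2 | obs) = 4/55 / 373/1155 = 84/373

P(Y=0) = 133/373, P(Y=1) = 156/373, P(Y=2) = 84/373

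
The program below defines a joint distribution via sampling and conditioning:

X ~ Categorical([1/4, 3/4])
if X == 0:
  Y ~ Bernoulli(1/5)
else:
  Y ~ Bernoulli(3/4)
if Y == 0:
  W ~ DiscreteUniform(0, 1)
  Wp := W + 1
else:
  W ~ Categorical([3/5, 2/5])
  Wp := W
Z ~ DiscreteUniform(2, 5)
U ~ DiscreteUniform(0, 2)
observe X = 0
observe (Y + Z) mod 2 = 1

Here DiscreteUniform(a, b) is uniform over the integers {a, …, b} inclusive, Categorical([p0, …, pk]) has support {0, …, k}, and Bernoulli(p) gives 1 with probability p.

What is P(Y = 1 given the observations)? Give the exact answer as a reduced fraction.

P(Y = 1 | obs) = 1/5

Enumerate traces; 24 have nonzero weight after conditioning:
  (X=0, Y=0, W=0, Z=3, U=0) weight 1/120
  (X=0, Y=0, W=0, Z=3, U=1) weight 1/120
  (X=0, Y=0, W=0, Z=3, U=2) weight 1/120
  (X=0, Y=0, W=0, Z=5, U=0) weight 1/120
  (X=0, Y=0, W=0, Z=5, U=1) weight 1/120
  (X=0, Y=0, W=0, Z=5, U=2) weight 1/120
  (X=0, Y=0, W=1, Z=3, U=0) weight 1/120
  (X=0, Y=0, W=1, Z=3, U=1) weight 1/120
  (X=0, Y=1, W=0, Z=2, U=0) weight 1/400
  … 15 more
Group by Y:
  weight(Y=0) = 1/10
  weight(Y=1) = 1/40
Total weight = 1/10 + 1/40 = 1/8
P(Y=0 | obs) = 1/10 / 1/8 = 4/5
P(Y=1 | obs) = 1/40 / 1/8 = 1/5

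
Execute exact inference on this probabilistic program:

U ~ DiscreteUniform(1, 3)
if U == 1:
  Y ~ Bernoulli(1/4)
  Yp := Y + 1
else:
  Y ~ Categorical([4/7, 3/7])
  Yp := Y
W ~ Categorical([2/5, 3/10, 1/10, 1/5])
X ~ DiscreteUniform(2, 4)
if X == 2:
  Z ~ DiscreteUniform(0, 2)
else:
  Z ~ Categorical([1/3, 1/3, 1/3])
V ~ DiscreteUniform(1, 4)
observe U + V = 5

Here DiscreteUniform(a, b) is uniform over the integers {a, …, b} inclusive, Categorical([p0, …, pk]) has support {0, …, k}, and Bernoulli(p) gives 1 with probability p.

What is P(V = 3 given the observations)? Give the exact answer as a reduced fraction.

Enumerate traces; 216 have nonzero weight after conditioning:
  (U=1, Y=0, W=0, X=2, Z=0, V=4) weight 1/360
  (U=1, Y=0, W=0, X=2, Z=1, V=4) weight 1/360
  (U=1, Y=0, W=0, X=2, Z=2, V=4) weight 1/360
  (U=1, Y=0, W=0, X=3, Z=0, V=4) weight 1/360
  (U=1, Y=0, W=0, X=3, Z=1, V=4) weight 1/360
  (U=1, Y=0, W=0, X=3, Z=2, V=4) weight 1/360
  (U=1, Y=0, W=0, X=4, Z=0, V=4) weight 1/360
  (U=1, Y=0, W=0, X=4, Z=1, V=4) weight 1/360
  (U=2, Y=0, W=0, X=2, Z=0, V=3) weight 2/945
  (U=3, Y=0, W=0, X=2, Z=0, V=2) weight 2/945
  … 206 more
Group by V:
  weight(V=2) = 1/12
  weight(V=3) = 1/12
  weight(V=4) = 1/12
Total weight = 1/12 + 1/12 + 1/12 = 1/4
P(V=2 | obs) = 1/12 / 1/4 = 1/3
P(V=3 | obs) = 1/12 / 1/4 = 1/3
P(V=4 | obs) = 1/12 / 1/4 = 1/3

P(V = 3 | obs) = 1/3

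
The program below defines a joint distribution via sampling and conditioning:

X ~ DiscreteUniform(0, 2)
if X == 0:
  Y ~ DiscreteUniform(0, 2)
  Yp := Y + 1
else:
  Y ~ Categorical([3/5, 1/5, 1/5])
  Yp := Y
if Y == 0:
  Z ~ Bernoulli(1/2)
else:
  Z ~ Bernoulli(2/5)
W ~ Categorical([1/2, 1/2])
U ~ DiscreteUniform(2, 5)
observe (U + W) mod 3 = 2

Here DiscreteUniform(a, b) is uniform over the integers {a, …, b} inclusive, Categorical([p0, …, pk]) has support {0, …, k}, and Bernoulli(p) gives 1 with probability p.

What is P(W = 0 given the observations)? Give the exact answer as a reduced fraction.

Enumerate traces; 54 have nonzero weight after conditioning:
  (X=0, Y=0, Z=0, W=0, U=2) weight 1/144
  (X=0, Y=0, Z=0, W=0, U=5) weight 1/144
  (X=0, Y=0, Z=0, W=1, U=4) weight 1/144
  (X=0, Y=0, Z=1, W=0, U=2) weight 1/144
  (X=0, Y=0, Z=1, W=0, U=5) weight 1/144
  (X=0, Y=0, Z=1, W=1, U=4) weight 1/144
  (X=0, Y=1, Z=0, W=0, U=2) weight 1/120
  (X=0, Y=1, Z=0, W=0, U=5) weight 1/120
  … 46 more
Group by W:
  weight(W=0) = 1/4
  weight(W=1) = 1/8
Total weight = 1/4 + 1/8 = 3/8
P(W=0 | obs) = 1/4 / 3/8 = 2/3
P(W=1 | obs) = 1/8 / 3/8 = 1/3

P(W = 0 | obs) = 2/3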